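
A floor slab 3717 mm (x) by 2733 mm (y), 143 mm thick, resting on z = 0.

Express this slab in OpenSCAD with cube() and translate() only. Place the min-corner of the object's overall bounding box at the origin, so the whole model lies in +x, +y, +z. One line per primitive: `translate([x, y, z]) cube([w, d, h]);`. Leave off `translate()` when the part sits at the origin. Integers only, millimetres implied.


cube([3717, 2733, 143]);


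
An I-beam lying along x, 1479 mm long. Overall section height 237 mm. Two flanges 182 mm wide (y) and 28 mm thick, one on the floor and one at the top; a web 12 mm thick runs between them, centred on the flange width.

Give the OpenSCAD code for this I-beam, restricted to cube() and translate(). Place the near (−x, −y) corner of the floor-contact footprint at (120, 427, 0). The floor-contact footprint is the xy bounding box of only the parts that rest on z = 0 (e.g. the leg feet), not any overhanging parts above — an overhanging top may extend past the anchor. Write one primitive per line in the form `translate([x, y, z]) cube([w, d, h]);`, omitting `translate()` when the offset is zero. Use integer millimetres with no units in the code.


translate([120, 427, 0]) cube([1479, 182, 28]);
translate([120, 512, 28]) cube([1479, 12, 181]);
translate([120, 427, 209]) cube([1479, 182, 28]);


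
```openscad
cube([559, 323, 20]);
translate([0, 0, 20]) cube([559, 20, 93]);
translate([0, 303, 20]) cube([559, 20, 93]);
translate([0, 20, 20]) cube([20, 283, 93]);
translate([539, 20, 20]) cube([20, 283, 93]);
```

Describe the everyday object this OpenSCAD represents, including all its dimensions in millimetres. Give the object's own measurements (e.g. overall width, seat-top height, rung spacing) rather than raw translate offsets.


An open-topped rectangular box: outside dimensions 559×323×113 mm, with a uniform wall and base thickness of 20 mm. The base is a full 559×323 slab on the floor; four walls sit on top of the base. The front and back walls (the −y and +y sides) span the full width; the two side walls fit between them.


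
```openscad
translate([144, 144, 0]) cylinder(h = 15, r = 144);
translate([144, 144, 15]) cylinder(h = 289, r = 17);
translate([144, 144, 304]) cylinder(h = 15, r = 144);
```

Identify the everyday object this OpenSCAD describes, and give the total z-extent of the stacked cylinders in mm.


A spool. The overall height is 319 mm.

Three coaxial cylinders, large–small–large — a spool. Two 15 mm flanges and a 289 mm core give 15 + 289 + 15 = 319 mm.


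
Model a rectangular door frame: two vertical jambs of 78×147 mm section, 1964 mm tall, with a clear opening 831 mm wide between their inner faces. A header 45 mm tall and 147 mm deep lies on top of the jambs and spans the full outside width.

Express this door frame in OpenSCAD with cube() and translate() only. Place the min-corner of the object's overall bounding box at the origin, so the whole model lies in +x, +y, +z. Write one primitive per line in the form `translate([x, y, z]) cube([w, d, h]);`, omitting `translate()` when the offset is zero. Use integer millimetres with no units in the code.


cube([78, 147, 1964]);
translate([909, 0, 0]) cube([78, 147, 1964]);
translate([0, 0, 1964]) cube([987, 147, 45]);


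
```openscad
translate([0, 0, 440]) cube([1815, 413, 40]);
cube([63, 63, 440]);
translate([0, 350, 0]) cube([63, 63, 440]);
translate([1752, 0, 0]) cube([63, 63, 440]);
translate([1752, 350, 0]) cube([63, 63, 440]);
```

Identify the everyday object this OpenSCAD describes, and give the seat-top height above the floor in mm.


A bench. The seat-top height is 480 mm.

A long slab on four corner posts — a bench. The slab sits at z = 440 with thickness 40, so the top is 440 + 40 = 480 mm.


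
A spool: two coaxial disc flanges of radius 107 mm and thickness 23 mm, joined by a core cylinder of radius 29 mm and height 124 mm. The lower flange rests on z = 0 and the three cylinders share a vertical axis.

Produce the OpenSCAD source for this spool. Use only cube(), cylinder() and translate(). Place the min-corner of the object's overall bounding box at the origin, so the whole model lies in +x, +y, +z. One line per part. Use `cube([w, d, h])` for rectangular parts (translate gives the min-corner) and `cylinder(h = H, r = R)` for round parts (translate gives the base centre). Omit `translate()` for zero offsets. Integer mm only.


translate([107, 107, 0]) cylinder(h = 23, r = 107);
translate([107, 107, 23]) cylinder(h = 124, r = 29);
translate([107, 107, 147]) cylinder(h = 23, r = 107);


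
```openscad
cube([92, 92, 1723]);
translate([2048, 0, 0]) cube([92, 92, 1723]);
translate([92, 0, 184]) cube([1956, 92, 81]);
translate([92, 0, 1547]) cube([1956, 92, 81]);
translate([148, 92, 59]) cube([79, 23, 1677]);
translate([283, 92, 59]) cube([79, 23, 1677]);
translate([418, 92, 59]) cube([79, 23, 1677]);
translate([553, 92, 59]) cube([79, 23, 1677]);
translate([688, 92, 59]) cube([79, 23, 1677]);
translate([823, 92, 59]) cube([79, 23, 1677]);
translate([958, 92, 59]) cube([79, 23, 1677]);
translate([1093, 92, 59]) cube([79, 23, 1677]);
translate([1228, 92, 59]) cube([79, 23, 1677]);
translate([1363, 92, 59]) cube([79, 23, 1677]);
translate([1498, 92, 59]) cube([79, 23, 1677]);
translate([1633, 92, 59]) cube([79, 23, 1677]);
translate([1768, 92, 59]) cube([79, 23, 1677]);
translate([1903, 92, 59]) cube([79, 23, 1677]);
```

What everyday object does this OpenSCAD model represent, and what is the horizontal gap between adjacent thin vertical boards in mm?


A fence section. The picket gap is 56 mm.

Two posts, two rails, 14 pickets — a fence section. Span 1956 mm holds 14 pickets of 79 mm with 15 equal gaps: ⌊(1956 − 14·79) / 15⌋ = 56 mm.


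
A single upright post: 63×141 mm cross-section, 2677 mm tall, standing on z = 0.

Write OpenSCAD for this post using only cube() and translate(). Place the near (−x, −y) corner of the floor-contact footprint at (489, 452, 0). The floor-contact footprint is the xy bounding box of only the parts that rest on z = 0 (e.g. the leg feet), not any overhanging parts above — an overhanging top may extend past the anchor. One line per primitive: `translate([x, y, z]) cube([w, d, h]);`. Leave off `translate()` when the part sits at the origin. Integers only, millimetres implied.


translate([489, 452, 0]) cube([63, 141, 2677]);


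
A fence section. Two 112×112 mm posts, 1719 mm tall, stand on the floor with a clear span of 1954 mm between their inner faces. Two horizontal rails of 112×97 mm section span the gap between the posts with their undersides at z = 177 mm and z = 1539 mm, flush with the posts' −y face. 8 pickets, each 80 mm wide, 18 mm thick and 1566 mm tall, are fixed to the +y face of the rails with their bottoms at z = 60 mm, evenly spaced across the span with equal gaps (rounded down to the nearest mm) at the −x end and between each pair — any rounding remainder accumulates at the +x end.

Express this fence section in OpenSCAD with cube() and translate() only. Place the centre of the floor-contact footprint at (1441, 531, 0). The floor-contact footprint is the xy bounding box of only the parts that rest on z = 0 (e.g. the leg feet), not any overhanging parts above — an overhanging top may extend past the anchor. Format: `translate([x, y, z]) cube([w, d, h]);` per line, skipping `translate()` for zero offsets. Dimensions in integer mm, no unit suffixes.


translate([352, 475, 0]) cube([112, 112, 1719]);
translate([2418, 475, 0]) cube([112, 112, 1719]);
translate([464, 475, 177]) cube([1954, 112, 97]);
translate([464, 475, 1539]) cube([1954, 112, 97]);
translate([610, 587, 60]) cube([80, 18, 1566]);
translate([836, 587, 60]) cube([80, 18, 1566]);
translate([1062, 587, 60]) cube([80, 18, 1566]);
translate([1288, 587, 60]) cube([80, 18, 1566]);
translate([1514, 587, 60]) cube([80, 18, 1566]);
translate([1740, 587, 60]) cube([80, 18, 1566]);
translate([1966, 587, 60]) cube([80, 18, 1566]);
translate([2192, 587, 60]) cube([80, 18, 1566]);


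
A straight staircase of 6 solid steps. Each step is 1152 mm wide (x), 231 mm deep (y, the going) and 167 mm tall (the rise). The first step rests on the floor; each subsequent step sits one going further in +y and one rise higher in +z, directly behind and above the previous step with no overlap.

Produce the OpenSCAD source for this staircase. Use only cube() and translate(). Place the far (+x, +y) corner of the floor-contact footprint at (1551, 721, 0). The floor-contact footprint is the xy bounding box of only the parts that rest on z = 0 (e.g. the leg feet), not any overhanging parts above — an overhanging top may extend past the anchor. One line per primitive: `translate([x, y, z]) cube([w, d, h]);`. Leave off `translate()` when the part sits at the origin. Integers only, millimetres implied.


translate([399, 490, 0]) cube([1152, 231, 167]);
translate([399, 721, 167]) cube([1152, 231, 167]);
translate([399, 952, 334]) cube([1152, 231, 167]);
translate([399, 1183, 501]) cube([1152, 231, 167]);
translate([399, 1414, 668]) cube([1152, 231, 167]);
translate([399, 1645, 835]) cube([1152, 231, 167]);


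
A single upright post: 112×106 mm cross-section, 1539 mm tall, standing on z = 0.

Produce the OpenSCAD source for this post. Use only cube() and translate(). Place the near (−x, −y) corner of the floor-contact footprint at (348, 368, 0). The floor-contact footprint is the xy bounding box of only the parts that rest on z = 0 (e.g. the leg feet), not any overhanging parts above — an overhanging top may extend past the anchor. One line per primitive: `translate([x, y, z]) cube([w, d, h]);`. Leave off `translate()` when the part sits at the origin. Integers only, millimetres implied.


translate([348, 368, 0]) cube([112, 106, 1539]);


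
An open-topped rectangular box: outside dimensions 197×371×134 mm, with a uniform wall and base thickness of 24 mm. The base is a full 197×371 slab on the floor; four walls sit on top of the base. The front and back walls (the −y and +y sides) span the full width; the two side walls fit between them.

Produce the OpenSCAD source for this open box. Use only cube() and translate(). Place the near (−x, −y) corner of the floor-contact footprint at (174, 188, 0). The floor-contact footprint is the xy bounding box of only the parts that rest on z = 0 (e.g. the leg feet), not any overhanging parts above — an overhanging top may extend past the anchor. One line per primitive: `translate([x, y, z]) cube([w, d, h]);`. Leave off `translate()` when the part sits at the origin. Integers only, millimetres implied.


translate([174, 188, 0]) cube([197, 371, 24]);
translate([174, 188, 24]) cube([197, 24, 110]);
translate([174, 535, 24]) cube([197, 24, 110]);
translate([174, 212, 24]) cube([24, 323, 110]);
translate([347, 212, 24]) cube([24, 323, 110]);


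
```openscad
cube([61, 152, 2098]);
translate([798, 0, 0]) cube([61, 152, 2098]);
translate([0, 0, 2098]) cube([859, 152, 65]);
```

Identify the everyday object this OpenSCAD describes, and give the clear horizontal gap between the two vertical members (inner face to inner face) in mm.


A door frame. The clear opening width is 737 mm.

Two 2098 mm tall posts with a header on top — a door frame. The left jamb is 61 mm wide at x = 0; the right jamb starts at x = 798. The clear opening is 798 − 61 = 737 mm.


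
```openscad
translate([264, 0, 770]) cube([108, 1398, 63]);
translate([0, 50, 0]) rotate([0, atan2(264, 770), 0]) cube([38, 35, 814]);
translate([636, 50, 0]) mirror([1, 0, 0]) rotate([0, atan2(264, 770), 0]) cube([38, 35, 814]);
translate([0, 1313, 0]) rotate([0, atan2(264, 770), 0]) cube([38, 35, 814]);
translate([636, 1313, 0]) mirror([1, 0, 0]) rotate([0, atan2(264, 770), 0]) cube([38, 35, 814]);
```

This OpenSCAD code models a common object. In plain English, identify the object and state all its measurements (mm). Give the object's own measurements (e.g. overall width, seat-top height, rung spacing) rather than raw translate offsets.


A sawhorse. A 108×1398×63 mm beam (x, y, z) sits on two A-frame leg pairs. Each pair is two raked legs of 38×35 mm section (35 mm along y) splaying symmetrically in x. Each leg rises 770 mm vertically over 264 mm of horizontal reach and is 814 mm long along its own axis. Every leg's outer bottom edge rests on the floor and its outer top edge meets a bottom edge of the beam — the left legs (tilting toward +x) meet the beam's −x bottom edge, the right legs (their mirror images, tilting toward −x) meet its +x bottom edge — so the leg tops tuck under the beam, the beam's underside is 770 mm above the floor, and the feet are 636 mm apart outside-to-outside with the beam centred between them. The two leg pairs are set in 50 mm from either end of the beam.


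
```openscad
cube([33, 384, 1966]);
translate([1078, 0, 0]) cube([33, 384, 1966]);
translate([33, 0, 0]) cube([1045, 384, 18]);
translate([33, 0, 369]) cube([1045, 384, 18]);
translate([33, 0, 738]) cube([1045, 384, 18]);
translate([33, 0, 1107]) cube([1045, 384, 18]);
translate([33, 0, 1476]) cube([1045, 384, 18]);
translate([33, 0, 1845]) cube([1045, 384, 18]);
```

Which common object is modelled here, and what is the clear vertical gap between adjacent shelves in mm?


A bookshelf. The clear shelf gap is 351 mm.

Two tall side panels with 6 horizontal boards between them — a bookshelf. The first two shelf undersides are at z = 0 and z = 369; with shelf thickness 18, the clear gap is 369 − 0 − 18 = 351 mm.


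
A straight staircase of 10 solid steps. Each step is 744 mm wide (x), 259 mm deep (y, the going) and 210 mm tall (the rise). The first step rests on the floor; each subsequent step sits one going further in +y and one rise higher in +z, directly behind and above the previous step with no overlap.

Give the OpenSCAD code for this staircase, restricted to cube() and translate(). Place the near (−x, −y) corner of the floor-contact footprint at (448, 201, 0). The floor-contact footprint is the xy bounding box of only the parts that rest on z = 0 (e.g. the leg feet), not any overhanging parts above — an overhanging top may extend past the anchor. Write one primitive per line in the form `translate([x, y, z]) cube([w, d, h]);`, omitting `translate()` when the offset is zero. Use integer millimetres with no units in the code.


translate([448, 201, 0]) cube([744, 259, 210]);
translate([448, 460, 210]) cube([744, 259, 210]);
translate([448, 719, 420]) cube([744, 259, 210]);
translate([448, 978, 630]) cube([744, 259, 210]);
translate([448, 1237, 840]) cube([744, 259, 210]);
translate([448, 1496, 1050]) cube([744, 259, 210]);
translate([448, 1755, 1260]) cube([744, 259, 210]);
translate([448, 2014, 1470]) cube([744, 259, 210]);
translate([448, 2273, 1680]) cube([744, 259, 210]);
translate([448, 2532, 1890]) cube([744, 259, 210]);


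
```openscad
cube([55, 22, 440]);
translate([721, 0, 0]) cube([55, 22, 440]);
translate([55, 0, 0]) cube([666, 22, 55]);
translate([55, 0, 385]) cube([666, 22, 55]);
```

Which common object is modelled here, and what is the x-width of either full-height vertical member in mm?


A picture frame. The border width is 55 mm.

Four thin pieces enclosing a rectangular opening — a picture frame. The two full-height stiles are 440 mm tall; the top rail sits at z = 385 and is 55 mm tall, so the border above the opening is 440 − 385 = 55 mm, matching the stile x-width.


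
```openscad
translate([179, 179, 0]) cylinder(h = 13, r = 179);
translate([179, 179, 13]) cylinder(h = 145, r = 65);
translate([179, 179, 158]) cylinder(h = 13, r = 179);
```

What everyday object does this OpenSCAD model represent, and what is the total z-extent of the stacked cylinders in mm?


A spool. The overall height is 171 mm.

Three coaxial cylinders, large–small–large — a spool. Two 13 mm flanges and a 145 mm core give 13 + 145 + 13 = 171 mm.


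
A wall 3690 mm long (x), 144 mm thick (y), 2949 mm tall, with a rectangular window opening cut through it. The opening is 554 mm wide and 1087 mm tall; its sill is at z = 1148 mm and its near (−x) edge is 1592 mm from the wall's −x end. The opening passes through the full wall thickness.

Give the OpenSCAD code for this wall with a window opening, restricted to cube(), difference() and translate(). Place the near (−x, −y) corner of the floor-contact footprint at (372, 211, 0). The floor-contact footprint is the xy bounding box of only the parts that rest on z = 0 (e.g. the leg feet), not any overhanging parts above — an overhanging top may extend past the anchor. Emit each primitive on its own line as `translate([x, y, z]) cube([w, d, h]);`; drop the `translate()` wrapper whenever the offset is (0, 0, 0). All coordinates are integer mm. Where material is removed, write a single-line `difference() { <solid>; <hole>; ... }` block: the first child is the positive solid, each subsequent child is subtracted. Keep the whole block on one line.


difference() { translate([372, 211, 0]) cube([3690, 144, 2949]); translate([1964, 211, 1148]) cube([554, 144, 1087]); }


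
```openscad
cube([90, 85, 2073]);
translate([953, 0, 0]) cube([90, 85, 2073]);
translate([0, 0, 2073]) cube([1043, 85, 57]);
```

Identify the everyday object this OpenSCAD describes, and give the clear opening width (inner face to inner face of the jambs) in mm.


A door frame. The clear opening width is 863 mm.

Two 2073 mm tall posts with a header on top — a door frame. The left jamb is 90 mm wide at x = 0; the right jamb starts at x = 953. The clear opening is 953 − 90 = 863 mm.


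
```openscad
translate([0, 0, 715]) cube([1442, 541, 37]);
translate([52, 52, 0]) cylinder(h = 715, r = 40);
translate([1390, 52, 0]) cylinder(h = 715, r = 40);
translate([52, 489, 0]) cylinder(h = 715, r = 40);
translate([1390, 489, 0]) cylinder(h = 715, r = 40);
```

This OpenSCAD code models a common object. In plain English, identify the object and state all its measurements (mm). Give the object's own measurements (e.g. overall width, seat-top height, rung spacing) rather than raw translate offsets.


A table: top 1442 mm (x) × 541 mm (y), 37 mm thick, upper face at z = 752 mm, on four round legs of 80 mm diameter, each leg's bounding box inset 12 mm from the nearest pair of top edges from z = 0 to the bottom of the top.


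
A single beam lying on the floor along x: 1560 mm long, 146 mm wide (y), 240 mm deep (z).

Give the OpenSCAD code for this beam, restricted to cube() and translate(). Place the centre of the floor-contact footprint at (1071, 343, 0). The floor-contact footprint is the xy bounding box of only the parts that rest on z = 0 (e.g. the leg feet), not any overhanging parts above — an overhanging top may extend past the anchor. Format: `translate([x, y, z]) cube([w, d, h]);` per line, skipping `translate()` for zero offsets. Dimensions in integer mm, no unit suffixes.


translate([291, 270, 0]) cube([1560, 146, 240]);


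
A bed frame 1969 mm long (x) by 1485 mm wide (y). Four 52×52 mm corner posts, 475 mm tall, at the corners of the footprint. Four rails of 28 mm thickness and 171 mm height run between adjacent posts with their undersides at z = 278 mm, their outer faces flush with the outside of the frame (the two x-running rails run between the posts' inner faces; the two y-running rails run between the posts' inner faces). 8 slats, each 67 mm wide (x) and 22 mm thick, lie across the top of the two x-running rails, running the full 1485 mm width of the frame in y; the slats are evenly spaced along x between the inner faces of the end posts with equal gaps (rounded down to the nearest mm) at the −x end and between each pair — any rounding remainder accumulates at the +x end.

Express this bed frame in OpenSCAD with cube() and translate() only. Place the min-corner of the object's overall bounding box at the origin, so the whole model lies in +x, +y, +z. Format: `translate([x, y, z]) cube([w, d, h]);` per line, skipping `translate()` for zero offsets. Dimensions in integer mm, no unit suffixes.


// slat z = rail_z + rail_h = 278 + 171 = 449
// slat gap = ⌊(1865 − 8·67) / 9⌋ = 147
cube([52, 52, 475]);
translate([0, 1433, 0]) cube([52, 52, 475]);
translate([1917, 0, 0]) cube([52, 52, 475]);
translate([1917, 1433, 0]) cube([52, 52, 475]);
translate([52, 0, 278]) cube([1865, 28, 171]);
translate([52, 1457, 278]) cube([1865, 28, 171]);
translate([0, 52, 278]) cube([28, 1381, 171]);
translate([1941, 52, 278]) cube([28, 1381, 171]);
translate([199, 0, 449]) cube([67, 1485, 22]);
translate([413, 0, 449]) cube([67, 1485, 22]);
translate([627, 0, 449]) cube([67, 1485, 22]);
translate([841, 0, 449]) cube([67, 1485, 22]);
translate([1055, 0, 449]) cube([67, 1485, 22]);
translate([1269, 0, 449]) cube([67, 1485, 22]);
translate([1483, 0, 449]) cube([67, 1485, 22]);
translate([1697, 0, 449]) cube([67, 1485, 22]);


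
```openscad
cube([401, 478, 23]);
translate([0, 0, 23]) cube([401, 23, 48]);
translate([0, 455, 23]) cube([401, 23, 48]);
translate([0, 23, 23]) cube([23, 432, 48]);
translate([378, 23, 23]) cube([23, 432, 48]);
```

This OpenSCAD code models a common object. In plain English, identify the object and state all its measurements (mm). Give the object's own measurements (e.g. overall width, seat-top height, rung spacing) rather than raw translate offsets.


An open-topped rectangular box: outside dimensions 401×478×71 mm, with a uniform wall and base thickness of 23 mm. The base is a full 401×478 slab on the floor; four walls sit on top of the base. The front and back walls (the −y and +y sides) span the full width; the two side walls fit between them.


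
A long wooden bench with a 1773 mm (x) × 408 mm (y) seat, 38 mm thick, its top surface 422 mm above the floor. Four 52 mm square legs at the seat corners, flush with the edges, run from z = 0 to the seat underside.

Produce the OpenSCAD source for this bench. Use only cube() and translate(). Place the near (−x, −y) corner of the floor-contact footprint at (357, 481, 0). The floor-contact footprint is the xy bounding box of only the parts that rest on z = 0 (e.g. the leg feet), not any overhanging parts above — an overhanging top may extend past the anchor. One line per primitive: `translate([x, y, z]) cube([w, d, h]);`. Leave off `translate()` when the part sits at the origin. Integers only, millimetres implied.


translate([357, 481, 384]) cube([1773, 408, 38]);
translate([357, 481, 0]) cube([52, 52, 384]);
translate([357, 837, 0]) cube([52, 52, 384]);
translate([2078, 481, 0]) cube([52, 52, 384]);
translate([2078, 837, 0]) cube([52, 52, 384]);


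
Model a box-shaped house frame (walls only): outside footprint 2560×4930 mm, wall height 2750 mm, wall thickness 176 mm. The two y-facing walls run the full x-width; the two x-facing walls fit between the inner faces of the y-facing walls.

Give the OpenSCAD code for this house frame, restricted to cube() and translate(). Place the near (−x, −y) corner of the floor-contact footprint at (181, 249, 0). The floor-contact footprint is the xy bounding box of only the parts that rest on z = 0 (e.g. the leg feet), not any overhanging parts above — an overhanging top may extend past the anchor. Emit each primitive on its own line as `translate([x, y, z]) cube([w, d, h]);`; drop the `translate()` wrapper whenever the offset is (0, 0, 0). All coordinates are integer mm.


translate([181, 249, 0]) cube([2560, 176, 2750]);
translate([181, 5003, 0]) cube([2560, 176, 2750]);
translate([181, 425, 0]) cube([176, 4578, 2750]);
translate([2565, 425, 0]) cube([176, 4578, 2750]);


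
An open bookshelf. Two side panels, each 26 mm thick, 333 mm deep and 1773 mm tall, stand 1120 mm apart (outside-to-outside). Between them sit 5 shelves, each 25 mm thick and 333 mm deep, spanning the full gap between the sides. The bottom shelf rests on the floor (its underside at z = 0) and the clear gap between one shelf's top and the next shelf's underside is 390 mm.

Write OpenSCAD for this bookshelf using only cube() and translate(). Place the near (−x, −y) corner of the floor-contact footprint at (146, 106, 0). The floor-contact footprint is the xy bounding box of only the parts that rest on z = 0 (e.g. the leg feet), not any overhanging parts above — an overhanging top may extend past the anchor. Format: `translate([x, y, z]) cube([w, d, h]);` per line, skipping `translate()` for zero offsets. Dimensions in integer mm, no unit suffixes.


translate([146, 106, 0]) cube([26, 333, 1773]);
translate([1240, 106, 0]) cube([26, 333, 1773]);
translate([172, 106, 0]) cube([1068, 333, 25]);
translate([172, 106, 415]) cube([1068, 333, 25]);
translate([172, 106, 830]) cube([1068, 333, 25]);
translate([172, 106, 1245]) cube([1068, 333, 25]);
translate([172, 106, 1660]) cube([1068, 333, 25]);


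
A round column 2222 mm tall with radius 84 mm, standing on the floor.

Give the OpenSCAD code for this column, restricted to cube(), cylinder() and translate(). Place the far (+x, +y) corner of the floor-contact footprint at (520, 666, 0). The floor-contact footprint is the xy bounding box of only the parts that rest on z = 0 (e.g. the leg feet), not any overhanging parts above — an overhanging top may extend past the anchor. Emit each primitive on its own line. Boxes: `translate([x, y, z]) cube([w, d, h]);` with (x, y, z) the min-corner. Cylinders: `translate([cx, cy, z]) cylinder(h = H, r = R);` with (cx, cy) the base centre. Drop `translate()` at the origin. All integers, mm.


translate([436, 582, 0]) cylinder(h = 2222, r = 84);


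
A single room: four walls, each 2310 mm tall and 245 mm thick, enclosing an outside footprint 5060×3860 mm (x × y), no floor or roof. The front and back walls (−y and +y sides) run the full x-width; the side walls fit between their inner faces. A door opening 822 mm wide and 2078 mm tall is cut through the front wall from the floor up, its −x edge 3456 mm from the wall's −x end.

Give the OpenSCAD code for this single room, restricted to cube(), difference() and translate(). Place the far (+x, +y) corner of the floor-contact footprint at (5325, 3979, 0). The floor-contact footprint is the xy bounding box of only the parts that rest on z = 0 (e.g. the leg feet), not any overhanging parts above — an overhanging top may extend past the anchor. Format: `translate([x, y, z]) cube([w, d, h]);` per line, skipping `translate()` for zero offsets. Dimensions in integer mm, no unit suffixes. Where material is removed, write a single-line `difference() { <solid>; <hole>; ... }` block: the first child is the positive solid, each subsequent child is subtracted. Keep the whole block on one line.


difference() { translate([265, 119, 0]) cube([5060, 245, 2310]); translate([3721, 119, 0]) cube([822, 245, 2078]); }
translate([265, 3734, 0]) cube([5060, 245, 2310]);
translate([265, 364, 0]) cube([245, 3370, 2310]);
translate([5080, 364, 0]) cube([245, 3370, 2310]);


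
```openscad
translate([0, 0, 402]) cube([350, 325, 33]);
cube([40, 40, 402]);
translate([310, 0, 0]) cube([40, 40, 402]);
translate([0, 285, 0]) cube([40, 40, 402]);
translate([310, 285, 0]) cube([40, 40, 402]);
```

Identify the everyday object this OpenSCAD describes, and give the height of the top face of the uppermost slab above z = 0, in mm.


A stool. The seat height is 435 mm.

A 350×325×33 slab at z = 402 on four corner posts — a stool. The seat top is 402 + 33 = 435 mm.


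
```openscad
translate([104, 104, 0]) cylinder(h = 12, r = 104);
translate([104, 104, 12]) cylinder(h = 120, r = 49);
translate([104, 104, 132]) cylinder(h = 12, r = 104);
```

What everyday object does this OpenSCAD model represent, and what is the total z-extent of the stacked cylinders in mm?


A spool. The overall height is 144 mm.

Three coaxial cylinders, large–small–large — a spool. Two 12 mm flanges and a 120 mm core give 12 + 120 + 12 = 144 mm.


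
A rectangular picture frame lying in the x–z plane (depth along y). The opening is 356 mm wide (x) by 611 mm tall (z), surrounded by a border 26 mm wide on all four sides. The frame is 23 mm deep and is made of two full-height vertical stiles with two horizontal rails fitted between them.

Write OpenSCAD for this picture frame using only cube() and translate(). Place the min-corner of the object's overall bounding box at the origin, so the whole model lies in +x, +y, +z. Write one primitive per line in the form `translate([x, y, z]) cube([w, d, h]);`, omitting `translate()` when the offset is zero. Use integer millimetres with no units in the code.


cube([26, 23, 663]);
translate([382, 0, 0]) cube([26, 23, 663]);
translate([26, 0, 0]) cube([356, 23, 26]);
translate([26, 0, 637]) cube([356, 23, 26]);


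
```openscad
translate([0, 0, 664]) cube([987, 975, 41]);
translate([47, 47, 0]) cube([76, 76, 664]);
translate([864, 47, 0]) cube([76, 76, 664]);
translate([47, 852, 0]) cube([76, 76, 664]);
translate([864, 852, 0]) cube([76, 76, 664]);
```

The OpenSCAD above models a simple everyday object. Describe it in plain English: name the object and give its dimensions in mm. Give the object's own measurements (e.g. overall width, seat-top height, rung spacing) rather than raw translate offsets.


A rectangular dining table. The top is 987×975×41 mm with its upper surface at z = 705 mm. It stands on four 76×76 mm square legs, each inset 47 mm from the nearest pair of top edges, running from the floor to the underside of the top.


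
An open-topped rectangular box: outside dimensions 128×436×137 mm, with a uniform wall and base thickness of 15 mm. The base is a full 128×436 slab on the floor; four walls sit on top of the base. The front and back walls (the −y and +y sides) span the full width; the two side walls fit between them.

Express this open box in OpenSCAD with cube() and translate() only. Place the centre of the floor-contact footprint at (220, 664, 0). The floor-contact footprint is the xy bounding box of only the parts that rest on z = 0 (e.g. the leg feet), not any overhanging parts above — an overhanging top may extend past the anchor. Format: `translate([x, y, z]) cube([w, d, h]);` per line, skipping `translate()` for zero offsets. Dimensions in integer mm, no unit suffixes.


translate([156, 446, 0]) cube([128, 436, 15]);
translate([156, 446, 15]) cube([128, 15, 122]);
translate([156, 867, 15]) cube([128, 15, 122]);
translate([156, 461, 15]) cube([15, 406, 122]);
translate([269, 461, 15]) cube([15, 406, 122]);


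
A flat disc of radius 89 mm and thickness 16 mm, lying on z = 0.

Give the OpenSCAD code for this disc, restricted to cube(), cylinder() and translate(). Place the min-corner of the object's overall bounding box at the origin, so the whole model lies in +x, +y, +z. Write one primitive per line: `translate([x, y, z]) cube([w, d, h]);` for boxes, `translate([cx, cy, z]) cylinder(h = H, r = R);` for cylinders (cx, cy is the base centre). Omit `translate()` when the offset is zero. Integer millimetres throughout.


translate([89, 89, 0]) cylinder(h = 16, r = 89);


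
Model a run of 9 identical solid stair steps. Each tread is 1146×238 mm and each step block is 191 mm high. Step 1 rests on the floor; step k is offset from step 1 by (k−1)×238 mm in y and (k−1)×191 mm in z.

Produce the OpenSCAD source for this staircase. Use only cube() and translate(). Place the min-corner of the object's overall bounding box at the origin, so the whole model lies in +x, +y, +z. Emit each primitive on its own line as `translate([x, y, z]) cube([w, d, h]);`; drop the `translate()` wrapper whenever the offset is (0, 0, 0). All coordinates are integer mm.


cube([1146, 238, 191]);
translate([0, 238, 191]) cube([1146, 238, 191]);
translate([0, 476, 382]) cube([1146, 238, 191]);
translate([0, 714, 573]) cube([1146, 238, 191]);
translate([0, 952, 764]) cube([1146, 238, 191]);
translate([0, 1190, 955]) cube([1146, 238, 191]);
translate([0, 1428, 1146]) cube([1146, 238, 191]);
translate([0, 1666, 1337]) cube([1146, 238, 191]);
translate([0, 1904, 1528]) cube([1146, 238, 191]);


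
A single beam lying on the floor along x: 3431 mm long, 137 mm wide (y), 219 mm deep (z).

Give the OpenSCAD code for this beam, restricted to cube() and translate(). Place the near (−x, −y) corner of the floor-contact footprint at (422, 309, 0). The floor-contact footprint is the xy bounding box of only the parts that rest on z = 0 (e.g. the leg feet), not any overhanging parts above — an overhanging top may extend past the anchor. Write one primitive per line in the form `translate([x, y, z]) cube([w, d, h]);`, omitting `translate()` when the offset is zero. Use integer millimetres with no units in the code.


translate([422, 309, 0]) cube([3431, 137, 219]);


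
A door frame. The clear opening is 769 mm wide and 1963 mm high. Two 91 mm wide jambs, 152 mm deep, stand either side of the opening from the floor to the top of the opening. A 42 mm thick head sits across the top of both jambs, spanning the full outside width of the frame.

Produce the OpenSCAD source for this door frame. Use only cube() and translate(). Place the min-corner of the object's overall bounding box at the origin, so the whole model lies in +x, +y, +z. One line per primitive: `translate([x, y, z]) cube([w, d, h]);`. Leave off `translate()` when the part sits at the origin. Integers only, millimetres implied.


cube([91, 152, 1963]);
translate([860, 0, 0]) cube([91, 152, 1963]);
translate([0, 0, 1963]) cube([951, 152, 42]);


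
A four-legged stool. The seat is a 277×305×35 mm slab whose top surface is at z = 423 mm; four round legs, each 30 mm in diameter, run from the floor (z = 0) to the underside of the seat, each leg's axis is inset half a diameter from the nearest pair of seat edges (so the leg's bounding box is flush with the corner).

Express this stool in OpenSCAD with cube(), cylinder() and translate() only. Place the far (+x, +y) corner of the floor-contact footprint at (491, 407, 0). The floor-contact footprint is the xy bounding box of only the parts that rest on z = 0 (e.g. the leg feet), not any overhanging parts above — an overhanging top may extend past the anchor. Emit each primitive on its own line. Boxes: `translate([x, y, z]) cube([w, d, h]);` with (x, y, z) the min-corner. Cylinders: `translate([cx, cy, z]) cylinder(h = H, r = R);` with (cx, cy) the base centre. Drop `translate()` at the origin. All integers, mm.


// leg_h = 423 - 35 = 388
translate([214, 102, 388]) cube([277, 305, 35]);
translate([229, 117, 0]) cylinder(h = 388, r = 15);
translate([476, 117, 0]) cylinder(h = 388, r = 15);
translate([229, 392, 0]) cylinder(h = 388, r = 15);
translate([476, 392, 0]) cylinder(h = 388, r = 15);


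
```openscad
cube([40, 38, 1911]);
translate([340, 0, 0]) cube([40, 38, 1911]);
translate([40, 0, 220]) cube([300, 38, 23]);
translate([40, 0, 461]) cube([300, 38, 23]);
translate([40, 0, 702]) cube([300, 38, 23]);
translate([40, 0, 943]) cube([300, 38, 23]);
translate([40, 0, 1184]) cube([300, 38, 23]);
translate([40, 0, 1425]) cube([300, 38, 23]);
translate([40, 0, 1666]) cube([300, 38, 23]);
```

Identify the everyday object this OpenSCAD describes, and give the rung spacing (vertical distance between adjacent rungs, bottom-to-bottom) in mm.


A ladder. The rung spacing is 241 mm.

Two tall 40×38 posts with 7 short bars between them — a ladder. Adjacent rungs sit at z = 220 and z = 461, so the spacing is 461 − 220 = 241 mm.


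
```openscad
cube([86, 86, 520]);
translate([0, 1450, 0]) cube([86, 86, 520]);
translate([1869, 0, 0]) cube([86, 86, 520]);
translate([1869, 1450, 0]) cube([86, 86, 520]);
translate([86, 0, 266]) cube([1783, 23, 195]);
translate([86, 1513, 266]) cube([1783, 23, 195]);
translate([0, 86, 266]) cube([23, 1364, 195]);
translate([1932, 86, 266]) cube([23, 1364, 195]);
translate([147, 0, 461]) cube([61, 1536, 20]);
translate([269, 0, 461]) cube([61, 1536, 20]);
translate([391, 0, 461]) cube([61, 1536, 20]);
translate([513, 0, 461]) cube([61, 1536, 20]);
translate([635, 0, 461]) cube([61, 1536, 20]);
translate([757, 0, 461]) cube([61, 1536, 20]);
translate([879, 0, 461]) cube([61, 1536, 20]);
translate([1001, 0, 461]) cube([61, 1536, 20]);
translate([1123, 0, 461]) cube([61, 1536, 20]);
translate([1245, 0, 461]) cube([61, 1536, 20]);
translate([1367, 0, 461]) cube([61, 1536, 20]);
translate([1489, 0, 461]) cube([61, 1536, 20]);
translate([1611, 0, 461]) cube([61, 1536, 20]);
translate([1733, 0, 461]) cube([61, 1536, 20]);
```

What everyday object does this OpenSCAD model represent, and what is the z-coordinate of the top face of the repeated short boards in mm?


A bed frame. The slat-top height is 481 mm.

Four posts, four rails, and a row of slats — a bed frame. Slats sit on the rails at z = 266 + 195 = 461; with slat thickness 20, the top is 481 mm.


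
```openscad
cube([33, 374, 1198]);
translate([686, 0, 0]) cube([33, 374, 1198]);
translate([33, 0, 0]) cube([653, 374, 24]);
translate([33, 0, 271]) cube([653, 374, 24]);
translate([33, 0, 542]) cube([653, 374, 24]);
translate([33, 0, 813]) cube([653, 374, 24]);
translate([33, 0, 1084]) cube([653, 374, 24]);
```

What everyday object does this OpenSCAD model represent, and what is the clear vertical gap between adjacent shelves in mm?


A bookshelf. The clear shelf gap is 247 mm.

Two tall side panels with 5 horizontal boards between them — a bookshelf. The first two shelf undersides are at z = 0 and z = 271; with shelf thickness 24, the clear gap is 271 − 0 − 24 = 247 mm.


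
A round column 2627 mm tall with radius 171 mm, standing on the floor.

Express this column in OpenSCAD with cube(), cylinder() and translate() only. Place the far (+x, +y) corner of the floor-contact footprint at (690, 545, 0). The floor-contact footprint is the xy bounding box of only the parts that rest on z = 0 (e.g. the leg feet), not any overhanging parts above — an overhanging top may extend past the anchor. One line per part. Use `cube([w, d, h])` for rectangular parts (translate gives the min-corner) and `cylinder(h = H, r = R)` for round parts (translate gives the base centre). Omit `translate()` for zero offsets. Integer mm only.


translate([519, 374, 0]) cylinder(h = 2627, r = 171);


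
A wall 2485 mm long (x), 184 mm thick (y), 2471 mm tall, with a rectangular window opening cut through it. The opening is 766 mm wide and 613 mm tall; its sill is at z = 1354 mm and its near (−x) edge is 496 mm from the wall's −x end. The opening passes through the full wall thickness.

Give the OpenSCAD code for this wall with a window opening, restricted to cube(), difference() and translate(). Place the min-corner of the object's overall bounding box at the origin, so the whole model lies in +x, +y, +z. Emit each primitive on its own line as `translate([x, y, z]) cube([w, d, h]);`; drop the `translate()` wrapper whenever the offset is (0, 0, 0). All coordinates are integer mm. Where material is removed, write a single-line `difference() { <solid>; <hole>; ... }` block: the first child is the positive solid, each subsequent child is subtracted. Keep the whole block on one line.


difference() { cube([2485, 184, 2471]); translate([496, 0, 1354]) cube([766, 184, 613]); }


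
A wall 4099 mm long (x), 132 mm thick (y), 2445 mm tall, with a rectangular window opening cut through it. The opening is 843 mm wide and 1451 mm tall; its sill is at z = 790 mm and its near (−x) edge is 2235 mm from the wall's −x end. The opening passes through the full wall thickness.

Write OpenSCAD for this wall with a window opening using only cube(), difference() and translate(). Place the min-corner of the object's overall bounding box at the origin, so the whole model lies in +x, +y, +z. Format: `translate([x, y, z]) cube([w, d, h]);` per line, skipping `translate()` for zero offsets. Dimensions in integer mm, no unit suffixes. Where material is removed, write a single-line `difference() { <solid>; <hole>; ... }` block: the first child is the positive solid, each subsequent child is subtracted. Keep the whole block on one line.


difference() { cube([4099, 132, 2445]); translate([2235, 0, 790]) cube([843, 132, 1451]); }


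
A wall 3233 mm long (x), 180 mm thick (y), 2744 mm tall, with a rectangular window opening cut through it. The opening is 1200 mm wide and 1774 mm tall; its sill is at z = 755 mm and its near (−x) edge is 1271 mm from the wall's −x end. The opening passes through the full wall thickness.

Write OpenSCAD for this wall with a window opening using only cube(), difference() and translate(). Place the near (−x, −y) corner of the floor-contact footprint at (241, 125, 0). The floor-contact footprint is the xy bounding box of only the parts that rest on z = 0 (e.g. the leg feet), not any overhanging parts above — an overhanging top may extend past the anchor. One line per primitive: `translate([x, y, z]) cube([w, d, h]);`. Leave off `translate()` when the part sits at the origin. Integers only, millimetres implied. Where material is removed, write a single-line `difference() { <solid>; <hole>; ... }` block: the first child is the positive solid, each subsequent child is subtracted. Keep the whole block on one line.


difference() { translate([241, 125, 0]) cube([3233, 180, 2744]); translate([1512, 125, 755]) cube([1200, 180, 1774]); }
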